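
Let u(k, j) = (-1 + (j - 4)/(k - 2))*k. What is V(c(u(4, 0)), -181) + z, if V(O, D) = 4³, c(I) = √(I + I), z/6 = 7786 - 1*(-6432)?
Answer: 85372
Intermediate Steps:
u(k, j) = k*(-1 + (-4 + j)/(-2 + k)) (u(k, j) = (-1 + (-4 + j)/(-2 + k))*k = k*(-1 + (-4 + j)/(-2 + k)))
z = 85308 (z = 6*(7786 - 1*(-6432)) = 6*(7786 + 6432) = 6*14218 = 85308)
c(I) = √2*√I (c(I) = √(2*I) = √2*√I)
V(O, D) = 64
V(c(u(4, 0)), -181) + z = 64 + 85308 = 85372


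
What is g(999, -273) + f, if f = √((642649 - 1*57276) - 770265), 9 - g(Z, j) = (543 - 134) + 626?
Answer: -1026 + 2*I*√46223 ≈ -1026.0 + 429.99*I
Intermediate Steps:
g(Z, j) = -1026 (g(Z, j) = 9 - ((543 - 134) + 626) = 9 - (409 + 626) = 9 - 1*1035 = 9 - 1035 = -1026)
f = 2*I*√46223 (f = √((642649 - 57276) - 770265) = √(585373 - 770265) = √(-184892) = 2*I*√46223 ≈ 429.99*I)
g(999, -273) + f = -1026 + 2*I*√46223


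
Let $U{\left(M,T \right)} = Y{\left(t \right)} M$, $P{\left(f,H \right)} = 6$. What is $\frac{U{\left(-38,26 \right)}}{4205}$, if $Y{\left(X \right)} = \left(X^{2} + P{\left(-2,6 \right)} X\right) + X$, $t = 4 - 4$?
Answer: $0$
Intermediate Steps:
$t = 0$
$Y{\left(X \right)} = X^{2} + 7 X$ ($Y{\left(X \right)} = \left(X^{2} + 6 X\right) + X = X^{2} + 7 X$)
$U{\left(M,T \right)} = 0$ ($U{\left(M,T \right)} = 0 \left(7 + 0\right) M = 0 \cdot 7 M = 0 M = 0$)
$\frac{U{\left(-38,26 \right)}}{4205} = \frac{0}{4205} = 0 \cdot \frac{1}{4205} = 0$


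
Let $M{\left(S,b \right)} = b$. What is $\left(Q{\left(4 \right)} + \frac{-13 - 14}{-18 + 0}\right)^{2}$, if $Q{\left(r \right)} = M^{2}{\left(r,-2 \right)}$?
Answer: $\frac{121}{4} \approx 30.25$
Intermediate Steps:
$Q{\left(r \right)} = 4$ ($Q{\left(r \right)} = \left(-2\right)^{2} = 4$)
$\left(Q{\left(4 \right)} + \frac{-13 - 14}{-18 + 0}\right)^{2} = \left(4 + \frac{-13 - 14}{-18 + 0}\right)^{2} = \left(4 - \frac{27}{-18}\right)^{2} = \left(4 - - \frac{3}{2}\right)^{2} = \left(4 + \frac{3}{2}\right)^{2} = \left(\frac{11}{2}\right)^{2} = \frac{121}{4}$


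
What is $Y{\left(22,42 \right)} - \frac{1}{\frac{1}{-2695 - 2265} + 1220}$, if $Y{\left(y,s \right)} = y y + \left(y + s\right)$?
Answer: $\frac{3316052092}{6051199} \approx 548.0$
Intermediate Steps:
$Y{\left(y,s \right)} = s + y + y^{2}$ ($Y{\left(y,s \right)} = y^{2} + \left(s + y\right) = s + y + y^{2}$)
$Y{\left(22,42 \right)} - \frac{1}{\frac{1}{-2695 - 2265} + 1220} = \left(42 + 22 + 22^{2}\right) - \frac{1}{\frac{1}{-2695 - 2265} + 1220} = \left(42 + 22 + 484\right) - \frac{1}{\frac{1}{-4960} + 1220} = 548 - \frac{1}{- \frac{1}{4960} + 1220} = 548 - \frac{1}{\frac{6051199}{4960}} = 548 - \frac{4960}{6051199} = \frac{3316052092}{6051199}$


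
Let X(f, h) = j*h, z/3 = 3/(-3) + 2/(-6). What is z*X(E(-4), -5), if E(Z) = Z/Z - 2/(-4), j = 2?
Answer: 40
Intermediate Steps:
E(Z) = 3/2 (E(Z) = 1 - 2*(-1/4) = 1 + 1/2 = 3/2)
z = -4 (z = 3*(3/(-3) + 2/(-6)) = 3*(3*(-1/3) + 2*(-1/6)) = 3*(-1 - 1/3) = 3*(-4/3) = -4)
X(f, h) = 2*h
z*X(E(-4), -5) = -8*(-5) = -4*(-10) = 40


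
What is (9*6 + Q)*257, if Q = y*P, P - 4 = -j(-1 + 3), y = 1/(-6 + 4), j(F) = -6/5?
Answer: 66049/5 ≈ 13210.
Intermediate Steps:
j(F) = -6/5 (j(F) = -6*1/5 = -6/5)
y = -1/2 (y = 1/(-2) = -1/2 ≈ -0.50000)
P = 26/5 (P = 4 - 1*(-6/5) = 4 + 6/5 = 26/5 ≈ 5.2000)
Q = -13/5 (Q = -1/2*26/5 = -13/5 ≈ -2.6000)
(9*6 + Q)*257 = (9*6 - 13/5)*257 = (54 - 13/5)*257 = (257/5)*257 = 66049/5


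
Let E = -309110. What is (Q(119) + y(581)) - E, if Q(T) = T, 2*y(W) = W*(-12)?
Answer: 305743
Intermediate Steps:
y(W) = -6*W (y(W) = (W*(-12))/2 = (-12*W)/2 = -6*W)
(Q(119) + y(581)) - E = (119 - 6*581) - 1*(-309110) = (119 - 3486) + 309110 = -3367 + 309110 = 305743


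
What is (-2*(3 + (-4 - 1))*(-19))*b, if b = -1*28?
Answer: 2128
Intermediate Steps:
b = -28
(-2*(3 + (-4 - 1))*(-19))*b = (-2*(3 + (-4 - 1))*(-19))*(-28) = (-2*(3 - 5)*(-19))*(-28) = (-2*(-2)*(-19))*(-28) = (4*(-19))*(-28) = -76*(-28) = 2128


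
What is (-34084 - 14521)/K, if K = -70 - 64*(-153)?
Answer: -48605/9722 ≈ -4.9995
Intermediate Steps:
K = 9722 (K = -70 + 9792 = 9722)
(-34084 - 14521)/K = (-34084 - 14521)/9722 = -48605*1/9722 = -48605/9722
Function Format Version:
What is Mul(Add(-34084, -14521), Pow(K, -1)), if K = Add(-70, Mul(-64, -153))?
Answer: Rational(-48605, 9722) ≈ -4.9995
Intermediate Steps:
K = 9722 (K = Add(-70, 9792) = 9722)
Mul(Add(-34084, -14521), Pow(K, -1)) = Mul(Add(-34084, -14521), Pow(9722, -1)) = Mul(-48605, Rational(1, 9722)) = Rational(-48605, 9722)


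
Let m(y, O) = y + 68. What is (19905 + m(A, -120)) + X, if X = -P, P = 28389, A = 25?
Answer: -8391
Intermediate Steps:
m(y, O) = 68 + y
X = -28389 (X = -1*28389 = -28389)
(19905 + m(A, -120)) + X = (19905 + (68 + 25)) - 28389 = (19905 + 93) - 28389 = 19998 - 28389 = -8391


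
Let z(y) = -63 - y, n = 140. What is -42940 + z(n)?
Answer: -43143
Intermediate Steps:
-42940 + z(n) = -42940 + (-63 - 1*140) = -42940 + (-63 - 140) = -42940 - 203 = -43143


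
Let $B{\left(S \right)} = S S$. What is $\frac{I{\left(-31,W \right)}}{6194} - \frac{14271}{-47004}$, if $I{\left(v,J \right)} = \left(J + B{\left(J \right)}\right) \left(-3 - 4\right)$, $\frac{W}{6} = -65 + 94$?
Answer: $- \frac{1655084671}{48523796} \approx -34.109$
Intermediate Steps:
$W = 174$ ($W = 6 \left(-65 + 94\right) = 6 \cdot 29 = 174$)
$B{\left(S \right)} = S^{2}$
$I{\left(v,J \right)} = - 7 J - 7 J^{2}$ ($I{\left(v,J \right)} = \left(J + J^{2}\right) \left(-3 - 4\right) = \left(J + J^{2}\right) \left(-7\right) = - 7 J - 7 J^{2}$)
$\frac{I{\left(-31,W \right)}}{6194} - \frac{14271}{-47004} = \frac{7 \cdot 174 \left(-1 - 174\right)}{6194} - \frac{14271}{-47004} = 7 \cdot 174 \left(-1 - 174\right) \frac{1}{6194} - - \frac{4757}{15668} = 7 \cdot 174 \left(-175\right) \frac{1}{6194} + \frac{4757}{15668} = \left(-213150\right) \frac{1}{6194} + \frac{4757}{15668} = - \frac{106575}{3097} + \frac{4757}{15668} = - \frac{1655084671}{48523796}$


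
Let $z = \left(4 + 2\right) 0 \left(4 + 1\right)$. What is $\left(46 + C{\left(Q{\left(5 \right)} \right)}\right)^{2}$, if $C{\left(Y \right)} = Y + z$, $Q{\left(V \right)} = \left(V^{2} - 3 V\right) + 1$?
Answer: $3249$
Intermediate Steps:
$z = 0$ ($z = 6 \cdot 0 \cdot 5 = 6 \cdot 0 = 0$)
$Q{\left(V \right)} = 1 + V^{2} - 3 V$
$C{\left(Y \right)} = Y$ ($C{\left(Y \right)} = Y + 0 = Y$)
$\left(46 + C{\left(Q{\left(5 \right)} \right)}\right)^{2} = \left(46 + \left(1 + 5^{2} - 15\right)\right)^{2} = \left(46 + \left(1 + 25 - 15\right)\right)^{2} = \left(46 + 11\right)^{2} = 57^{2} = 3249$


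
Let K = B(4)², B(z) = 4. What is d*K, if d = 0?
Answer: 0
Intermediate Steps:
K = 16 (K = 4² = 16)
d*K = 0*16 = 0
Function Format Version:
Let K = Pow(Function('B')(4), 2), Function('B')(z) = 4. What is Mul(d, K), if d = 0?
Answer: 0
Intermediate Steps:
K = 16 (K = Pow(4, 2) = 16)
Mul(d, K) = Mul(0, 16) = 0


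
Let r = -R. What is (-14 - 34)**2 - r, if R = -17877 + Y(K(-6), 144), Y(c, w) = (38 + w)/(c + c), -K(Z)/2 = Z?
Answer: -186785/12 ≈ -15565.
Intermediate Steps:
K(Z) = -2*Z
Y(c, w) = (38 + w)/(2*c) (Y(c, w) = (38 + w)/((2*c)) = (38 + w)*(1/(2*c)) = (38 + w)/(2*c))
R = -214433/12 (R = -17877 + (38 + 144)/(2*((-2*(-6)))) = -17877 + (1/2)*182/12 = -17877 + (1/2)*(1/12)*182 = -17877 + 91/12 = -214433/12 ≈ -17869.)
r = 214433/12 (r = -1*(-214433/12) = 214433/12 ≈ 17869.)
(-14 - 34)**2 - r = (-14 - 34)**2 - 1*214433/12 = (-48)**2 - 214433/12 = 2304 - 214433/12 = -186785/12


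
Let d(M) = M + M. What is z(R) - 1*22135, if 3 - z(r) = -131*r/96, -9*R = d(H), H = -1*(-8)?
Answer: -1195259/54 ≈ -22134.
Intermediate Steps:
H = 8
d(M) = 2*M
R = -16/9 (R = -2*8/9 = -⅑*16 = -16/9 ≈ -1.7778)
z(r) = 3 + 131*r/96 (z(r) = 3 - (-131*r)/96 = 3 - (-131)*r/96 = 3 + 131*r/96)
z(R) - 1*22135 = (3 + (131/96)*(-16/9)) - 1*22135 = (3 - 131/54) - 22135 = 31/54 - 22135 = -1195259/54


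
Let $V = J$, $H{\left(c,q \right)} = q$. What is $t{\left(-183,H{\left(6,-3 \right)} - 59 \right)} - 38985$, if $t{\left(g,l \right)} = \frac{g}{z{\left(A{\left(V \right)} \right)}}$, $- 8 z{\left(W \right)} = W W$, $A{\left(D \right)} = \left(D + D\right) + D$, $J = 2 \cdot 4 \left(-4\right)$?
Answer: $- \frac{14970179}{384} \approx -38985.0$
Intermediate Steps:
$J = -32$ ($J = 8 \left(-4\right) = -32$)
$V = -32$
$A{\left(D \right)} = 3 D$ ($A{\left(D \right)} = 2 D + D = 3 D$)
$z{\left(W \right)} = - \frac{W^{2}}{8}$ ($z{\left(W \right)} = - \frac{W W}{8} = - \frac{W^{2}}{8}$)
$t{\left(g,l \right)} = - \frac{g}{1152}$ ($t{\left(g,l \right)} = \frac{g}{\left(- \frac{1}{8}\right) \left(3 \left(-32\right)\right)^{2}} = \frac{g}{\left(- \frac{1}{8}\right) \left(-96\right)^{2}} = \frac{g}{\left(- \frac{1}{8}\right) 9216} = \frac{g}{-1152} = g \left(- \frac{1}{1152}\right) = - \frac{g}{1152}$)
$t{\left(-183,H{\left(6,-3 \right)} - 59 \right)} - 38985 = \left(- \frac{1}{1152}\right) \left(-183\right) - 38985 = \frac{61}{384} - 38985 = - \frac{14970179}{384}$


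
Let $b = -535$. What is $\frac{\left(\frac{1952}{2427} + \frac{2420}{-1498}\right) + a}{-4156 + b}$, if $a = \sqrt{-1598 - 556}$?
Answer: $\frac{1474622}{8527407693} - \frac{i \sqrt{2154}}{4691} \approx 0.00017293 - 0.0098937 i$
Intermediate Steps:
$a = i \sqrt{2154}$ ($a = \sqrt{-2154} = i \sqrt{2154} \approx 46.411 i$)
$\frac{\left(\frac{1952}{2427} + \frac{2420}{-1498}\right) + a}{-4156 + b} = \frac{\left(\frac{1952}{2427} + \frac{2420}{-1498}\right) + i \sqrt{2154}}{-4156 - 535} = \frac{\left(1952 \cdot \frac{1}{2427} + 2420 \left(- \frac{1}{1498}\right)\right) + i \sqrt{2154}}{-4691} = \left(\left(\frac{1952}{2427} - \frac{1210}{749}\right) + i \sqrt{2154}\right) \left(- \frac{1}{4691}\right) = \left(- \frac{1474622}{1817823} + i \sqrt{2154}\right) \left(- \frac{1}{4691}\right) = \frac{1474622}{8527407693} - \frac{i \sqrt{2154}}{4691}$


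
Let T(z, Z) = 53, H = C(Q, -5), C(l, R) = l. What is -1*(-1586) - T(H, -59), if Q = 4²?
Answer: 1533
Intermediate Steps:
Q = 16
H = 16
-1*(-1586) - T(H, -59) = -1*(-1586) - 1*53 = 1586 - 53 = 1533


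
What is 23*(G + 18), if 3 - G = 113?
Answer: -2116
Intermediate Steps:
G = -110 (G = 3 - 1*113 = 3 - 113 = -110)
23*(G + 18) = 23*(-110 + 18) = 23*(-92) = -2116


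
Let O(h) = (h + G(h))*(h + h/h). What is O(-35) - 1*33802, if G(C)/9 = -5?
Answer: -31082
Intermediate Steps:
G(C) = -45 (G(C) = 9*(-5) = -45)
O(h) = (1 + h)*(-45 + h) (O(h) = (h - 45)*(h + h/h) = (-45 + h)*(h + 1) = (-45 + h)*(1 + h) = (1 + h)*(-45 + h))
O(-35) - 1*33802 = (-45 + (-35)² - 44*(-35)) - 1*33802 = (-45 + 1225 + 1540) - 33802 = 2720 - 33802 = -31082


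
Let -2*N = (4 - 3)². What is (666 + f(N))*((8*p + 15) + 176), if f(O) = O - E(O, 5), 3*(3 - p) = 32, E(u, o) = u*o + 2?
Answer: 86358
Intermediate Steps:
E(u, o) = 2 + o*u (E(u, o) = o*u + 2 = 2 + o*u)
N = -½ (N = -(4 - 3)²/2 = -½*1² = -½*1 = -½ ≈ -0.50000)
p = -23/3 (p = 3 - ⅓*32 = 3 - 32/3 = -23/3 ≈ -7.6667)
f(O) = -2 - 4*O (f(O) = O - (2 + 5*O) = O + (-2 - 5*O) = -2 - 4*O)
(666 + f(N))*((8*p + 15) + 176) = (666 + (-2 - 4*(-½)))*((8*(-23/3) + 15) + 176) = (666 + (-2 + 2))*((-184/3 + 15) + 176) = (666 + 0)*(-139/3 + 176) = 666*(389/3) = 86358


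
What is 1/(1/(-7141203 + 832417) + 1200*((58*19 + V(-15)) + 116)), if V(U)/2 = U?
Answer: 6308786/8993805321599 ≈ 7.0146e-7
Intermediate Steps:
V(U) = 2*U
1/(1/(-7141203 + 832417) + 1200*((58*19 + V(-15)) + 116)) = 1/(1/(-7141203 + 832417) + 1200*((58*19 + 2*(-15)) + 116)) = 1/(1/(-6308786) + 1200*((1102 - 30) + 116)) = 1/(-1/6308786 + 1200*(1072 + 116)) = 1/(-1/6308786 + 1200*1188) = 1/(-1/6308786 + 1425600) = 1/(8993805321599/6308786) = 6308786/8993805321599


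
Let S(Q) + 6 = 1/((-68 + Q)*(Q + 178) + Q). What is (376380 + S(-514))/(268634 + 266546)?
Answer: 73407232213/104380436840 ≈ 0.70327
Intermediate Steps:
S(Q) = -6 + 1/(Q + (-68 + Q)*(178 + Q)) (S(Q) = -6 + 1/((-68 + Q)*(Q + 178) + Q) = -6 + 1/((-68 + Q)*(178 + Q) + Q) = -6 + 1/(Q + (-68 + Q)*(178 + Q)))
(376380 + S(-514))/(268634 + 266546) = (376380 + (72625 - 666*(-514) - 6*(-514)²)/(-12104 + (-514)² + 111*(-514)))/(268634 + 266546) = (376380 + (72625 + 342324 - 6*264196)/(-12104 + 264196 - 57054))/535180 = (376380 + (72625 + 342324 - 1585176)/195038)*(1/535180) = (376380 + (1/195038)*(-1170227))*(1/535180) = (376380 - 1170227/195038)*(1/535180) = (73407232213/195038)*(1/535180) = 73407232213/104380436840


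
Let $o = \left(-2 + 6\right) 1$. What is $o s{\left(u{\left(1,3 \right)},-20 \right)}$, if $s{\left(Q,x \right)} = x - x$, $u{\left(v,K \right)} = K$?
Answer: $0$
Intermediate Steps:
$o = 4$ ($o = 4 \cdot 1 = 4$)
$s{\left(Q,x \right)} = 0$
$o s{\left(u{\left(1,3 \right)},-20 \right)} = 4 \cdot 0 = 0$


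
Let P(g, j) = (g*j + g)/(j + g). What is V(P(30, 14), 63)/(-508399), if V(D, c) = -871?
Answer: 871/508399 ≈ 0.0017132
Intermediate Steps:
P(g, j) = (g + g*j)/(g + j)
V(P(30, 14), 63)/(-508399) = -871/(-508399) = -871*(-1/508399) = 871/508399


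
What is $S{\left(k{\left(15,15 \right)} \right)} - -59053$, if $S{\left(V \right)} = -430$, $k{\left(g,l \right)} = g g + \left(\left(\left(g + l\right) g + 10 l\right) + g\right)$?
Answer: $58623$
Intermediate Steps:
$k{\left(g,l \right)} = g + g^{2} + 10 l + g \left(g + l\right)$ ($k{\left(g,l \right)} = g^{2} + \left(\left(g \left(g + l\right) + 10 l\right) + g\right) = g^{2} + \left(\left(10 l + g \left(g + l\right)\right) + g\right) = g^{2} + \left(g + 10 l + g \left(g + l\right)\right) = g + g^{2} + 10 l + g \left(g + l\right)$)
$S{\left(k{\left(15,15 \right)} \right)} - -59053 = -430 - -59053 = -430 + 59053 = 58623$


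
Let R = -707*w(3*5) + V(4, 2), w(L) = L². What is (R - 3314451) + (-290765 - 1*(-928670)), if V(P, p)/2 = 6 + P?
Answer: -2835601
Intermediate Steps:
V(P, p) = 12 + 2*P (V(P, p) = 2*(6 + P) = 12 + 2*P)
R = -159055 (R = -707*(3*5)² + (12 + 2*4) = -707*15² + (12 + 8) = -707*225 + 20 = -159075 + 20 = -159055)
(R - 3314451) + (-290765 - 1*(-928670)) = (-159055 - 3314451) + (-290765 - 1*(-928670)) = -3473506 + (-290765 + 928670) = -3473506 + 637905 = -2835601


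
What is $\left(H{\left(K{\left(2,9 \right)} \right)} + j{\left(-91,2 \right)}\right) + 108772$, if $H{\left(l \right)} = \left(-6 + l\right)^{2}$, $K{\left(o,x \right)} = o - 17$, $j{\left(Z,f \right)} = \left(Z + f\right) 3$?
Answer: $108946$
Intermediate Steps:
$j{\left(Z,f \right)} = 3 Z + 3 f$
$K{\left(o,x \right)} = -17 + o$
$\left(H{\left(K{\left(2,9 \right)} \right)} + j{\left(-91,2 \right)}\right) + 108772 = \left(\left(-6 + \left(-17 + 2\right)\right)^{2} + \left(3 \left(-91\right) + 3 \cdot 2\right)\right) + 108772 = \left(\left(-6 - 15\right)^{2} + \left(-273 + 6\right)\right) + 108772 = \left(\left(-21\right)^{2} - 267\right) + 108772 = \left(441 - 267\right) + 108772 = 174 + 108772 = 108946$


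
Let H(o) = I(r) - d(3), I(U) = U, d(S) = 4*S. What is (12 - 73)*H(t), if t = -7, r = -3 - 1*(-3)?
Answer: 732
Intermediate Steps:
r = 0 (r = -3 + 3 = 0)
H(o) = -12 (H(o) = 0 - 4*3 = 0 - 1*12 = 0 - 12 = -12)
(12 - 73)*H(t) = (12 - 73)*(-12) = -61*(-12) = 732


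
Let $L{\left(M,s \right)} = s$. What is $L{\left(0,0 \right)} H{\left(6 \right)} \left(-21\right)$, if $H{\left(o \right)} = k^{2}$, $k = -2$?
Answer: $0$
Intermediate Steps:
$H{\left(o \right)} = 4$ ($H{\left(o \right)} = \left(-2\right)^{2} = 4$)
$L{\left(0,0 \right)} H{\left(6 \right)} \left(-21\right) = 0 \cdot 4 \left(-21\right) = 0 \left(-21\right) = 0$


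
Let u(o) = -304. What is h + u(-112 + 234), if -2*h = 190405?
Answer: -191013/2 ≈ -95507.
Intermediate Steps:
h = -190405/2 (h = -½*190405 = -190405/2 ≈ -95203.)
h + u(-112 + 234) = -190405/2 - 304 = -191013/2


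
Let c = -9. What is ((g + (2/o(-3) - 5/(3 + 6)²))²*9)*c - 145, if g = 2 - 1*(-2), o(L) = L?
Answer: -81970/81 ≈ -1012.0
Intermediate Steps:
g = 4 (g = 2 + 2 = 4)
((g + (2/o(-3) - 5/(3 + 6)²))²*9)*c - 145 = ((4 + (2/(-3) - 5/(3 + 6)²))²*9)*(-9) - 145 = ((4 + (2*(-⅓) - 5/(9²)))²*9)*(-9) - 145 = ((4 + (-⅔ - 5/81))²*9)*(-9) - 145 = ((4 - 59/81)²*9)*(-9) - 145 = ((265/81)²*9)*(-9) - 145 = ((70225/6561)*9)*(-9) - 145 = (70225/729)*(-9) - 145 = -70225/81 - 145 = -81970/81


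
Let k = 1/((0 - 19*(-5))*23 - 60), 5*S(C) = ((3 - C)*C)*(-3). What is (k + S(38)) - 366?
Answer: 918001/2125 ≈ 432.00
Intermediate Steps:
S(C) = -3*C*(3 - C)/5 (S(C) = (((3 - C)*C)*(-3))/5 = ((C*(3 - C))*(-3))/5 = (-3*C*(3 - C))/5 = -3*C*(3 - C)/5)
k = 1/2125 (k = 1/((0 + 95)*23 - 60) = 1/(95*23 - 60) = 1/(2185 - 60) = 1/2125 ≈ 0.00047059)
(k + S(38)) - 366 = (1/2125 + (⅗)*38*(-3 + 38)) - 366 = (1/2125 + (⅗)*38*35) - 366 = (1/2125 + 798) - 366 = 1695751/2125 - 366 = 918001/2125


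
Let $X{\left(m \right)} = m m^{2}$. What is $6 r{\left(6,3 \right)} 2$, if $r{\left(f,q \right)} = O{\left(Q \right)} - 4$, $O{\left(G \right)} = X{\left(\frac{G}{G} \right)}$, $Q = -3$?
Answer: $-36$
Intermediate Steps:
$X{\left(m \right)} = m^{3}$
$O{\left(G \right)} = 1$ ($O{\left(G \right)} = \left(\frac{G}{G}\right)^{3} = 1^{3} = 1$)
$r{\left(f,q \right)} = -3$ ($r{\left(f,q \right)} = 1 - 4 = -3$)
$6 r{\left(6,3 \right)} 2 = 6 \left(\left(-3\right) 2\right) = 6 \left(-6\right) = -36$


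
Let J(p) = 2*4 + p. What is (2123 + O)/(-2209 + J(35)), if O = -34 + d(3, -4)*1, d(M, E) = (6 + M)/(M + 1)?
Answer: -8365/8664 ≈ -0.96549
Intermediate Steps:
d(M, E) = (6 + M)/(1 + M)
J(p) = 8 + p
O = -127/4 (O = -34 + ((6 + 3)/(1 + 3))*1 = -34 + (9/4)*1 = -34 + 9/4 = -127/4 ≈ -31.750)
(2123 + O)/(-2209 + J(35)) = (2123 - 127/4)/(-2209 + (8 + 35)) = 8365/(4*(-2209 + 43)) = (8365/4)/(-2166) = (8365/4)*(-1/2166) = -8365/8664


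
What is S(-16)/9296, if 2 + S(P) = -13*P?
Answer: 103/4648 ≈ 0.022160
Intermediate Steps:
S(P) = -2 - 13*P
S(-16)/9296 = (-2 - 13*(-16))/9296 = (-2 + 208)*(1/9296) = 206*(1/9296) = 103/4648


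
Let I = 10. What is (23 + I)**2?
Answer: 1089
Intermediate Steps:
(23 + I)**2 = (23 + 10)**2 = 33**2 = 1089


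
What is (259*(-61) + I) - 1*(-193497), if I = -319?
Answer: 177379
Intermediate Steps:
(259*(-61) + I) - 1*(-193497) = (259*(-61) - 319) - 1*(-193497) = (-15799 - 319) + 193497 = -16118 + 193497 = 177379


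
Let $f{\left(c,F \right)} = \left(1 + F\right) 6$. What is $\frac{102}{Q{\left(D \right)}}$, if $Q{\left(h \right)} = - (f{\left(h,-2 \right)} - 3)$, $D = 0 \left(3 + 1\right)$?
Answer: $\frac{34}{3} \approx 11.333$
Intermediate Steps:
$f{\left(c,F \right)} = 6 + 6 F$
$D = 0$ ($D = 0 \cdot 4 = 0$)
$Q{\left(h \right)} = 9$ ($Q{\left(h \right)} = - (\left(6 + 6 \left(-2\right)\right) - 3) = - (\left(6 - 12\right) - 3) = - (-6 - 3) = \left(-1\right) \left(-9\right) = 9$)
$\frac{102}{Q{\left(D \right)}} = \frac{102}{9} = 102 \cdot \frac{1}{9} = \frac{34}{3}$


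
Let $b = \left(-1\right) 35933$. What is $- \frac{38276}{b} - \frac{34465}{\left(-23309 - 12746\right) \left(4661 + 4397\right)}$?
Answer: $\frac{2500330287857}{2347044313054} \approx 1.0653$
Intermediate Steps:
$b = -35933$
$- \frac{38276}{b} - \frac{34465}{\left(-23309 - 12746\right) \left(4661 + 4397\right)} = - \frac{38276}{-35933} - \frac{34465}{\left(-23309 - 12746\right) \left(4661 + 4397\right)} = \left(-38276\right) \left(- \frac{1}{35933}\right) - \frac{34465}{\left(-36055\right) 9058} = \frac{38276}{35933} - \frac{34465}{-326586190} = \frac{38276}{35933} - - \frac{6893}{65317238} = \frac{38276}{35933} + \frac{6893}{65317238} = \frac{2500330287857}{2347044313054}$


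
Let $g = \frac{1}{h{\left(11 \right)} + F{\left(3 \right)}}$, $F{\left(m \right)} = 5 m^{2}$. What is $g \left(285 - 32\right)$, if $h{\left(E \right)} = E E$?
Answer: $\frac{253}{166} \approx 1.5241$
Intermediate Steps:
$h{\left(E \right)} = E^{2}$
$g = \frac{1}{166}$ ($g = \frac{1}{11^{2} + 5 \cdot 3^{2}} = \frac{1}{121 + 5 \cdot 9} = \frac{1}{121 + 45} = \frac{1}{166} \approx 0.0060241$)
$g \left(285 - 32\right) = \frac{285 - 32}{166} = \frac{1}{166} \cdot 253 = \frac{253}{166}$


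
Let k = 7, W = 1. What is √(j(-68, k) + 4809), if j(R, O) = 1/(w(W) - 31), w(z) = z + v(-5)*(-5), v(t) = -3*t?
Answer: 4*√3313695/105 ≈ 69.347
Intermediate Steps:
w(z) = -75 + z (w(z) = z - 3*(-5)*(-5) = z + 15*(-5) = z - 75 = -75 + z)
j(R, O) = -1/105 (j(R, O) = 1/((-75 + 1) - 31) = 1/(-74 - 31) = 1/(-105) = -1/105)
√(j(-68, k) + 4809) = √(-1/105 + 4809) = √(504944/105) = 4*√3313695/105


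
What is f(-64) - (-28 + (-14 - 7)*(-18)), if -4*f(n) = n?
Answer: -334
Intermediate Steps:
f(n) = -n/4
f(-64) - (-28 + (-14 - 7)*(-18)) = -¼*(-64) - (-28 + (-14 - 7)*(-18)) = 16 - (-28 - 21*(-18)) = 16 - (-28 + 378) = 16 - 1*350 = 16 - 350 = -334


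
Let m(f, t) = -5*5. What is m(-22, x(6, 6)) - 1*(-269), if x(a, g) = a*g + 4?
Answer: 244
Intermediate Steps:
x(a, g) = 4 + a*g
m(f, t) = -25
m(-22, x(6, 6)) - 1*(-269) = -25 - 1*(-269) = -25 + 269 = 244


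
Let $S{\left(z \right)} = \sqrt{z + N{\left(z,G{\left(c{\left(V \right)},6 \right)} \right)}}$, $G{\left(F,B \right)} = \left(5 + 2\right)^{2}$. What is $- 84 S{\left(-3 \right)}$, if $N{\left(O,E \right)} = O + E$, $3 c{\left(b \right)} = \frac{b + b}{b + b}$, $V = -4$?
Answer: $- 84 \sqrt{43} \approx -550.83$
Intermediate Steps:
$c{\left(b \right)} = \frac{1}{3}$ ($c{\left(b \right)} = \frac{\left(b + b\right) \frac{1}{b + b}}{3} = \frac{2 b \frac{1}{2 b}}{3} = \frac{1}{3} \cdot 1 = \frac{1}{3}$)
$G{\left(F,B \right)} = 49$ ($G{\left(F,B \right)} = 7^{2} = 49$)
$N{\left(O,E \right)} = E + O$
$S{\left(z \right)} = \sqrt{49 + 2 z}$ ($S{\left(z \right)} = \sqrt{z + \left(49 + z\right)} = \sqrt{49 + 2 z}$)
$- 84 S{\left(-3 \right)} = - 84 \sqrt{49 + 2 \left(-3\right)} = - 84 \sqrt{49 - 6} = - 84 \sqrt{43}$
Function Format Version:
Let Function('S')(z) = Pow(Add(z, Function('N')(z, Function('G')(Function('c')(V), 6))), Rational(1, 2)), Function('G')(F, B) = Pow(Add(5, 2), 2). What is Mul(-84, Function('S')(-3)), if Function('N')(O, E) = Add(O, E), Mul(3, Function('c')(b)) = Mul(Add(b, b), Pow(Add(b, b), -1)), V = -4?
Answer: Mul(-84, Pow(43, Rational(1, 2))) ≈ -550.83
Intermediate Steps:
Function('c')(b) = Rational(1, 3) (Function('c')(b) = Mul(Rational(1, 3), Mul(Add(b, b), Pow(Add(b, b), -1))) = Mul(Rational(1, 3), Mul(Mul(2, b), Pow(Mul(2, b), -1))) = Mul(Rational(1, 3), Mul(Mul(2, b), Mul(Rational(1, 2), Pow(b, -1)))) = Mul(Rational(1, 3), 1) = Rational(1, 3))
Function('G')(F, B) = 49 (Function('G')(F, B) = Pow(7, 2) = 49)
Function('N')(O, E) = Add(E, O)
Function('S')(z) = Pow(Add(49, Mul(2, z)), Rational(1, 2)) (Function('S')(z) = Pow(Add(z, Add(49, z)), Rational(1, 2)) = Pow(Add(49, Mul(2, z)), Rational(1, 2)))
Mul(-84, Function('S')(-3)) = Mul(-84, Pow(Add(49, Mul(2, -3)), Rational(1, 2))) = Mul(-84, Pow(Add(49, -6), Rational(1, 2))) = Mul(-84, Pow(43, Rational(1, 2)))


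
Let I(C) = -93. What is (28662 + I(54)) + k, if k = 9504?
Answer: 38073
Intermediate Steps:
(28662 + I(54)) + k = (28662 - 93) + 9504 = 28569 + 9504 = 38073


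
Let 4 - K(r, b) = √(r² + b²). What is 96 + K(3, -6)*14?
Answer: 152 - 42*√5 ≈ 58.085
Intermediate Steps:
K(r, b) = 4 - √(b² + r²) (K(r, b) = 4 - √(r² + b²) = 4 - √(b² + r²))
96 + K(3, -6)*14 = 96 + (4 - √((-6)² + 3²))*14 = 96 + (4 - √(36 + 9))*14 = 96 + (4 - √45)*14 = 96 + (4 - 3*√5)*14 = 96 + (56 - 42*√5) = 152 - 42*√5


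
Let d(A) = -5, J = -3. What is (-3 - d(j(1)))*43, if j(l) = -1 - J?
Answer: 86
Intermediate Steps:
j(l) = 2 (j(l) = -1 - 1*(-3) = -1 + 3 = 2)
(-3 - d(j(1)))*43 = (-3 - 1*(-5))*43 = (-3 + 5)*43 = 2*43 = 86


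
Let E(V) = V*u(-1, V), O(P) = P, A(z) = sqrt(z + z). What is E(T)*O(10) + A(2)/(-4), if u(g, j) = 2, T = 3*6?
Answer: 719/2 ≈ 359.50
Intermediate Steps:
A(z) = sqrt(2)*sqrt(z) (A(z) = sqrt(2*z) = sqrt(2)*sqrt(z))
T = 18
E(V) = 2*V (E(V) = V*2 = 2*V)
E(T)*O(10) + A(2)/(-4) = (2*18)*10 + (sqrt(2)*sqrt(2))/(-4) = 36*10 + 2*(-1/4) = 360 - 1/2 = 719/2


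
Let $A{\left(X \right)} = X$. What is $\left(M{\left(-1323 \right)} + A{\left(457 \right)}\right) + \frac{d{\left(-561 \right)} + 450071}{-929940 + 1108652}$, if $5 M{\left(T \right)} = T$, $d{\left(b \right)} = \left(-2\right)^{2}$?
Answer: $\frac{174171319}{893560} \approx 194.92$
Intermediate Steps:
$d{\left(b \right)} = 4$
$M{\left(T \right)} = \frac{T}{5}$
$\left(M{\left(-1323 \right)} + A{\left(457 \right)}\right) + \frac{d{\left(-561 \right)} + 450071}{-929940 + 1108652} = \left(\frac{1}{5} \left(-1323\right) + 457\right) + \frac{4 + 450071}{-929940 + 1108652} = \left(- \frac{1323}{5} + 457\right) + \frac{450075}{178712} = \frac{962}{5} + 450075 \cdot \frac{1}{178712} = \frac{962}{5} + \frac{450075}{178712} = \frac{174171319}{893560}$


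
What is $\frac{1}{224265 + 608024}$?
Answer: $\frac{1}{832289} \approx 1.2015 \cdot 10^{-6}$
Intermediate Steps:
$\frac{1}{224265 + 608024} = \frac{1}{832289}$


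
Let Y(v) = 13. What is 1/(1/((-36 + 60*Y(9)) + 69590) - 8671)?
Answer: -70334/609866113 ≈ -0.00011533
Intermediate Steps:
1/(1/((-36 + 60*Y(9)) + 69590) - 8671) = 1/(1/((-36 + 60*13) + 69590) - 8671) = 1/(1/((-36 + 780) + 69590) - 8671) = 1/(1/(744 + 69590) - 8671) = 1/(1/70334 - 8671) = 1/(-609866113/70334) = -70334/609866113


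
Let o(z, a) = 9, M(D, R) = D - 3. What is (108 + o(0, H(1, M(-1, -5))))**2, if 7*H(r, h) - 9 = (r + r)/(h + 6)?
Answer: 13689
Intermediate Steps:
M(D, R) = -3 + D
H(r, h) = 9/7 + 2*r/(7*(6 + h)) (H(r, h) = 9/7 + ((r + r)/(h + 6))/7 = 9/7 + ((2*r)/(6 + h))/7 = 9/7 + (2*r/(6 + h))/7 = 9/7 + 2*r/(7*(6 + h)))
(108 + o(0, H(1, M(-1, -5))))**2 = (108 + 9)**2 = 117**2 = 13689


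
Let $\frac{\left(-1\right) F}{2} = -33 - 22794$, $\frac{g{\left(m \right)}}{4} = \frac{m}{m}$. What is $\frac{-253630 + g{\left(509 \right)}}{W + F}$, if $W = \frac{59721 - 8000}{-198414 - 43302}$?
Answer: $- \frac{61305462216}{11035250543} \approx -5.5554$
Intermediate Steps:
$g{\left(m \right)} = 4$ ($g{\left(m \right)} = 4 \frac{m}{m} = 4 \cdot 1 = 4$)
$W = - \frac{51721}{241716}$ ($W = \frac{59721 - 8000}{-241716} = 51721 \left(- \frac{1}{241716}\right) = - \frac{51721}{241716} \approx -0.21397$)
$F = 45654$ ($F = - 2 \left(-33 - 22794\right) = \left(-2\right) \left(-22827\right) = 45654$)
$\frac{-253630 + g{\left(509 \right)}}{W + F} = \frac{-253630 + 4}{- \frac{51721}{241716} + 45654} = - \frac{253626}{\frac{11035250543}{241716}} = \left(-253626\right) \frac{241716}{11035250543} = - \frac{61305462216}{11035250543}$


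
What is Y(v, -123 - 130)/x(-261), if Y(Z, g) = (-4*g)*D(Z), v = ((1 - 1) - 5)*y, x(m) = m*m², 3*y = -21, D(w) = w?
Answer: -35420/17779581 ≈ -0.0019922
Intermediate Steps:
y = -7 (y = (⅓)*(-21) = -7)
x(m) = m³
v = 35 (v = ((1 - 1) - 5)*(-7) = (0 - 5)*(-7) = -5*(-7) = 35)
Y(Z, g) = -4*Z*g (Y(Z, g) = (-4*g)*Z = -4*Z*g)
Y(v, -123 - 130)/x(-261) = (-4*35*(-123 - 130))/((-261)³) = -4*35*(-253)/(-17779581) = 35420*(-1/17779581) = -35420/17779581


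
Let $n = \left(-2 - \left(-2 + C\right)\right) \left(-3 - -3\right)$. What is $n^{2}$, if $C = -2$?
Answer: $0$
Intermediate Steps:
$n = 0$ ($n = \left(-2 + \left(2 - -2\right)\right) \left(-3 - -3\right) = \left(-2 + \left(2 + 2\right)\right) \left(-3 + 3\right) = \left(-2 + 4\right) 0 = 2 \cdot 0 = 0$)
$n^{2} = 0^{2} = 0$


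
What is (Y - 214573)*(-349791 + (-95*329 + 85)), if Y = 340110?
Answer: -47824701057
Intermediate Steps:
(Y - 214573)*(-349791 + (-95*329 + 85)) = (340110 - 214573)*(-349791 + (-95*329 + 85)) = 125537*(-349791 + (-31255 + 85)) = 125537*(-349791 - 31170) = 125537*(-380961) = -47824701057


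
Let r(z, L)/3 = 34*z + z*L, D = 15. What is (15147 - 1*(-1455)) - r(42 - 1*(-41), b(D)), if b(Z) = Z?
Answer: 4401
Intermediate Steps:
r(z, L) = 102*z + 3*L*z (r(z, L) = 3*(34*z + z*L) = 3*(34*z + L*z) = 102*z + 3*L*z)
(15147 - 1*(-1455)) - r(42 - 1*(-41), b(D)) = (15147 - 1*(-1455)) - 3*(42 - 1*(-41))*(34 + 15) = (15147 + 1455) - 3*(42 + 41)*49 = 16602 - 3*83*49 = 16602 - 1*12201 = 16602 - 12201 = 4401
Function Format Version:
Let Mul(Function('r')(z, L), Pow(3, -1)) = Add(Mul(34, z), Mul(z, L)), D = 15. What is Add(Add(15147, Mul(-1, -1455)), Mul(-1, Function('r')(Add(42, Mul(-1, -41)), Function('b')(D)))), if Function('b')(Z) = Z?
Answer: 4401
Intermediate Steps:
Function('r')(z, L) = Add(Mul(102, z), Mul(3, L, z)) (Function('r')(z, L) = Mul(3, Add(Mul(34, z), Mul(z, L))) = Mul(3, Add(Mul(34, z), Mul(L, z))) = Add(Mul(102, z), Mul(3, L, z)))
Add(Add(15147, Mul(-1, -1455)), Mul(-1, Function('r')(Add(42, Mul(-1, -41)), Function('b')(D)))) = Add(Add(15147, Mul(-1, -1455)), Mul(-1, Mul(3, Add(42, Mul(-1, -41)), Add(34, 15)))) = Add(Add(15147, 1455), Mul(-1, Mul(3, Add(42, 41), 49))) = Add(16602, Mul(-1, Mul(3, 83, 49))) = Add(16602, Mul(-1, 12201)) = Add(16602, -12201) = 4401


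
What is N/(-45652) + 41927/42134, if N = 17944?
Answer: 289499727/480875342 ≈ 0.60203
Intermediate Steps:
N/(-45652) + 41927/42134 = 17944/(-45652) + 41927/42134 = 17944*(-1/45652) + 41927*(1/42134) = -4486/11413 + 41927/42134 = 289499727/480875342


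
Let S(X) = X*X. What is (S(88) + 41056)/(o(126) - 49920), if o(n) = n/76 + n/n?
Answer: -1854400/1896859 ≈ -0.97762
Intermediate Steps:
S(X) = X**2
o(n) = 1 + n/76 (o(n) = n*(1/76) + 1 = n/76 + 1 = 1 + n/76)
(S(88) + 41056)/(o(126) - 49920) = (88**2 + 41056)/((1 + (1/76)*126) - 49920) = (7744 + 41056)/((1 + 63/38) - 49920) = 48800/(101/38 - 49920) = 48800/(-1896859/38) = 48800*(-38/1896859) = -1854400/1896859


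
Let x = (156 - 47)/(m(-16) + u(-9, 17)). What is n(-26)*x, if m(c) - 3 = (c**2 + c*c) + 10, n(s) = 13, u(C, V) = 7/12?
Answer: 17004/6307 ≈ 2.6961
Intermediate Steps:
u(C, V) = 7/12 (u(C, V) = 7*(1/12) = 7/12)
m(c) = 13 + 2*c**2 (m(c) = 3 + ((c**2 + c*c) + 10) = 3 + ((c**2 + c**2) + 10) = 3 + (2*c**2 + 10) = 3 + (10 + 2*c**2) = 13 + 2*c**2)
x = 1308/6307 (x = (156 - 47)/((13 + 2*(-16)**2) + 7/12) = 109/((13 + 2*256) + 7/12) = 109/((13 + 512) + 7/12) = 109/(525 + 7/12) = 109/(6307/12) = 109*(12/6307) = 1308/6307 ≈ 0.20739)
n(-26)*x = 13*(1308/6307) = 17004/6307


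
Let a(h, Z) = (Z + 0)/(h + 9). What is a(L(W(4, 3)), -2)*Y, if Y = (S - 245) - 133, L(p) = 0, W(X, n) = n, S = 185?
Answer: 386/9 ≈ 42.889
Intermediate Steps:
a(h, Z) = Z/(9 + h)
Y = -193 (Y = (185 - 245) - 133 = -60 - 133 = -193)
a(L(W(4, 3)), -2)*Y = -2/(9 + 0)*(-193) = -2/9*(-193) = 386/9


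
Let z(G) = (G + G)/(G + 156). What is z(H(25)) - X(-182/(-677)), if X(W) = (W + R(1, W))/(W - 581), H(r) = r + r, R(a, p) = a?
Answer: 19746227/40494965 ≈ 0.48762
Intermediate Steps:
H(r) = 2*r
X(W) = (1 + W)/(-581 + W) (X(W) = (W + 1)/(W - 581) = (1 + W)/(-581 + W))
z(G) = 2*G/(156 + G) (z(G) = (2*G)/(156 + G) = 2*G/(156 + G))
z(H(25)) - X(-182/(-677)) = 2*(2*25)/(156 + 2*25) - (1 - 182/(-677))/(-581 - 182/(-677)) = 2*50/(156 + 50) - (1 - 182*(-1/677))/(-581 - 182*(-1/677)) = 2*50/206 - (1 + 182/677)/(-581 + 182/677) = 2*50*(1/206) - 859/((-393155/677)*677) = 50/103 - (-677)*859/(393155*677) = 50/103 - 1*(-859/393155) = 50/103 + 859/393155 = 19746227/40494965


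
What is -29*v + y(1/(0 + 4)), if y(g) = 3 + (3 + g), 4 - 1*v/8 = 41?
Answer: 34361/4 ≈ 8590.3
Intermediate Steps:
v = -296 (v = 32 - 8*41 = 32 - 328 = -296)
y(g) = 6 + g
-29*v + y(1/(0 + 4)) = -29*(-296) + (6 + 1/(0 + 4)) = 8584 + (6 + 1/4) = 8584 + (6 + ¼) = 8584 + 25/4 = 34361/4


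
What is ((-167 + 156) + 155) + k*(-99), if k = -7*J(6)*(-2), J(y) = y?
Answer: -8172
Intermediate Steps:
k = 84 (k = -7*6*(-2) = -42*(-2) = 84)
((-167 + 156) + 155) + k*(-99) = ((-167 + 156) + 155) + 84*(-99) = (-11 + 155) - 8316 = 144 - 8316 = -8172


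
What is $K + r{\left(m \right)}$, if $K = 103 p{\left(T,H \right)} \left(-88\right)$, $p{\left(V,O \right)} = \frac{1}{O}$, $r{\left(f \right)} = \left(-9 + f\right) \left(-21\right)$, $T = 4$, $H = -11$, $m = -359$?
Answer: $8552$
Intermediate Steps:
$r{\left(f \right)} = 189 - 21 f$
$K = 824$ ($K = \frac{103}{-11} \left(-88\right) = 103 \left(- \frac{1}{11}\right) \left(-88\right) = \left(- \frac{103}{11}\right) \left(-88\right) = 824$)
$K + r{\left(m \right)} = 824 + \left(189 - -7539\right) = 824 + \left(189 + 7539\right) = 824 + 7728 = 8552$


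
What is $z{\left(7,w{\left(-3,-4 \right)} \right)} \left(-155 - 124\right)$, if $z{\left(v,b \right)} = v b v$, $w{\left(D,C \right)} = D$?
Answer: $41013$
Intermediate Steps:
$z{\left(v,b \right)} = b v^{2}$ ($z{\left(v,b \right)} = b v v = b v^{2}$)
$z{\left(7,w{\left(-3,-4 \right)} \right)} \left(-155 - 124\right) = - 3 \cdot 7^{2} \left(-155 - 124\right) = \left(-3\right) 49 \left(-279\right) = \left(-147\right) \left(-279\right) = 41013$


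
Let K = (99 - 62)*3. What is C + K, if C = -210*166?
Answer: -34749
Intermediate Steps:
C = -34860
K = 111 (K = 37*3 = 111)
C + K = -34860 + 111 = -34749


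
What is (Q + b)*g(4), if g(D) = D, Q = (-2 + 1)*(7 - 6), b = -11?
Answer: -48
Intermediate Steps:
Q = -1 (Q = -1*1 = -1)
(Q + b)*g(4) = (-1 - 11)*4 = -12*4 = -48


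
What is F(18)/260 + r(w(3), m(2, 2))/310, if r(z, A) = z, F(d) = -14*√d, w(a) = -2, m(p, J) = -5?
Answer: -1/155 - 21*√2/130 ≈ -0.23490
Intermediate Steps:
F(18)/260 + r(w(3), m(2, 2))/310 = -42*√2/260 - 2/310 = -42*√2*(1/260) - 2*1/310 = -42*√2*(1/260) - 1/155 = -21*√2/130 - 1/155 = -1/155 - 21*√2/130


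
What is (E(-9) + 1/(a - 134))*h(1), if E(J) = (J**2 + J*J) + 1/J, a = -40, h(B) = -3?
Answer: -84503/174 ≈ -485.65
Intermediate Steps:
E(J) = 1/J + 2*J**2 (E(J) = (J**2 + J**2) + 1/J = 2*J**2 + 1/J = 1/J + 2*J**2)
(E(-9) + 1/(a - 134))*h(1) = ((1 + 2*(-9)**3)/(-9) + 1/(-40 - 134))*(-3) = (-(1 + 2*(-729))/9 + 1/(-174))*(-3) = (-(1 - 1458)/9 - 1/174)*(-3) = (-1/9*(-1457) - 1/174)*(-3) = (1457/9 - 1/174)*(-3) = (84503/522)*(-3) = -84503/174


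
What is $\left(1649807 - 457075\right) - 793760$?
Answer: $398972$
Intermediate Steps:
$\left(1649807 - 457075\right) - 793760 = 1192732 - 793760 = 398972$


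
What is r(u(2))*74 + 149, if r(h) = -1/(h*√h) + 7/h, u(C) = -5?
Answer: 227/5 - 74*I*√5/25 ≈ 45.4 - 6.6188*I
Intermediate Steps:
r(h) = -1/h^(3/2) + 7/h (r(h) = -1/(h^(3/2)) + 7/h = -1/h^(3/2) + 7/h)
r(u(2))*74 + 149 = (-1/(-5)^(3/2) + 7/(-5))*74 + 149 = (-I*√5/25 + 7*(-⅕))*74 + 149 = (-I*√5/25 - 7/5)*74 + 149 = (-7/5 - I*√5/25)*74 + 149 = (-518/5 - 74*I*√5/25) + 149 = 227/5 - 74*I*√5/25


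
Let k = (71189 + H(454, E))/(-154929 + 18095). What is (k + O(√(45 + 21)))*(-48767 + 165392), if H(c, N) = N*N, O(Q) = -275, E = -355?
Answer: -2205761513250/68417 ≈ -3.2240e+7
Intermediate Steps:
H(c, N) = N²
k = -98607/68417 (k = (71189 + (-355)²)/(-154929 + 18095) = (71189 + 126025)/(-136834) = 197214*(-1/136834) = -98607/68417 ≈ -1.4413)
(k + O(√(45 + 21)))*(-48767 + 165392) = (-98607/68417 - 275)*(-48767 + 165392) = -18913282/68417*116625 = -2205761513250/68417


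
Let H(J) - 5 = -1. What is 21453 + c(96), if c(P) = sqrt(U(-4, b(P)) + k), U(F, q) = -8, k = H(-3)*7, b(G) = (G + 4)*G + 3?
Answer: 21453 + 2*sqrt(5) ≈ 21457.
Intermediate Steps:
H(J) = 4 (H(J) = 5 - 1 = 4)
b(G) = 3 + G*(4 + G) (b(G) = (4 + G)*G + 3 = G*(4 + G) + 3 = 3 + G*(4 + G))
k = 28 (k = 4*7 = 28)
c(P) = 2*sqrt(5) (c(P) = sqrt(-8 + 28) = sqrt(20) = 2*sqrt(5))
21453 + c(96) = 21453 + 2*sqrt(5)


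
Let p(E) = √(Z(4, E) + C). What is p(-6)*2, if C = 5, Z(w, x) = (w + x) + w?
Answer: 2*√7 ≈ 5.2915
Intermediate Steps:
Z(w, x) = x + 2*w
p(E) = √(13 + E) (p(E) = √((E + 2*4) + 5) = √((E + 8) + 5) = √((8 + E) + 5) = √(13 + E))
p(-6)*2 = √(13 - 6)*2 = √7*2 = 2*√7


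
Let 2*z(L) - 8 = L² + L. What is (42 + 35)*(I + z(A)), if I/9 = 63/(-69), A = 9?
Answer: 72226/23 ≈ 3140.3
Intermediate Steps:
I = -189/23 (I = 9*(63/(-69)) = 9*(63*(-1/69)) = 9*(-21/23) = -189/23 ≈ -8.2174)
z(L) = 4 + L/2 + L²/2 (z(L) = 4 + (L² + L)/2 = 4 + (L + L²)/2 = 4 + (L/2 + L²/2) = 4 + L/2 + L²/2)
(42 + 35)*(I + z(A)) = (42 + 35)*(-189/23 + (4 + (½)*9 + (½)*9²)) = 77*(-189/23 + (4 + 9/2 + (½)*81)) = 77*(-189/23 + (4 + 9/2 + 81/2)) = 77*(-189/23 + 49) = 77*(938/23) = 72226/23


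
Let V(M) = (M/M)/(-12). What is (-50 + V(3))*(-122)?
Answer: 36661/6 ≈ 6110.2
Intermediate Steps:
V(M) = -1/12 (V(M) = 1*(-1/12) = -1/12)
(-50 + V(3))*(-122) = (-50 - 1/12)*(-122) = -601/12*(-122) = 36661/6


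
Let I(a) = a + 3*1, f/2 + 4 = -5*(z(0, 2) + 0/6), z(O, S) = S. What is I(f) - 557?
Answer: -582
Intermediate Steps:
f = -28 (f = -8 + 2*(-5*(2 + 0/6)) = -8 + 2*(-5*(2 + 0*(1/6))) = -8 + 2*(-5*(2 + 0)) = -8 + 2*(-5*2) = -8 + 2*(-10) = -8 - 20 = -28)
I(a) = 3 + a (I(a) = a + 3 = 3 + a)
I(f) - 557 = (3 - 28) - 557 = -25 - 557 = -582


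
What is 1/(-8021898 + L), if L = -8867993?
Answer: -1/16889891 ≈ -5.9207e-8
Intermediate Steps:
1/(-8021898 + L) = 1/(-8021898 - 8867993) = 1/(-16889891) = -1/16889891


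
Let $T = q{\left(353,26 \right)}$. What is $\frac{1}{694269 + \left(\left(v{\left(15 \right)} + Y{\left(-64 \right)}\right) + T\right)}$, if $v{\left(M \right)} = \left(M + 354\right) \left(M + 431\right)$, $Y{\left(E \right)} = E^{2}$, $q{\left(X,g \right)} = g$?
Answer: $\frac{1}{862965} \approx 1.1588 \cdot 10^{-6}$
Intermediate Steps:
$T = 26$
$v{\left(M \right)} = \left(354 + M\right) \left(431 + M\right)$
$\frac{1}{694269 + \left(\left(v{\left(15 \right)} + Y{\left(-64 \right)}\right) + T\right)} = \frac{1}{694269 + \left(\left(\left(152574 + 15^{2} + 785 \cdot 15\right) + \left(-64\right)^{2}\right) + 26\right)} = \frac{1}{694269 + \left(\left(\left(152574 + 225 + 11775\right) + 4096\right) + 26\right)} = \frac{1}{694269 + \left(\left(164574 + 4096\right) + 26\right)} = \frac{1}{694269 + \left(168670 + 26\right)} = \frac{1}{694269 + 168696} = \frac{1}{862965}$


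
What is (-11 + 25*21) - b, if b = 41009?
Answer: -40495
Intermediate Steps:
(-11 + 25*21) - b = (-11 + 25*21) - 1*41009 = (-11 + 525) - 41009 = 514 - 41009 = -40495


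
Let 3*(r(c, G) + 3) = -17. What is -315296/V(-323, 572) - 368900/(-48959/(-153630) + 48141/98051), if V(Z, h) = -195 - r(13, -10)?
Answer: -3094800241606011768/6817776833101 ≈ -4.5393e+5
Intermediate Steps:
r(c, G) = -26/3 (r(c, G) = -3 + (1/3)*(-17) = -3 - 17/3 = -26/3)
V(Z, h) = -559/3 (V(Z, h) = -195 - 1*(-26/3) = -195 + 26/3 = -559/3)
-315296/V(-323, 572) - 368900/(-48959/(-153630) + 48141/98051) = -315296/(-559/3) - 368900/(-48959/(-153630) + 48141/98051) = -315296*(-3/559) - 368900/(-48959*(-1/153630) + 48141*(1/98051)) = 945888/559 - 368900/(48959/153630 + 48141/98051) = 945888/559 - 368900/12196380739/15063575130 = 945888/559 - 368900*15063575130/12196380739 = 945888/559 - 5556952865457000/12196380739 = -3094800241606011768/6817776833101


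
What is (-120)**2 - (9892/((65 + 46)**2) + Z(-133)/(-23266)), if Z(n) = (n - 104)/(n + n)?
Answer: 1097962726280125/76251662676 ≈ 14399.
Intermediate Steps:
Z(n) = (-104 + n)/(2*n) (Z(n) = (-104 + n)/((2*n)) = (-104 + n)*(1/(2*n)) = (-104 + n)/(2*n))
(-120)**2 - (9892/((65 + 46)**2) + Z(-133)/(-23266)) = (-120)**2 - (9892/((65 + 46)**2) + ((1/2)*(-104 - 133)/(-133))/(-23266)) = 14400 - (9892/(111**2) + ((1/2)*(-1/133)*(-237))*(-1/23266)) = 14400 - (9892/12321 + (237/266)*(-1/23266)) = 14400 - (9892*(1/12321) - 237/6188756) = 14400 - (9892/12321 - 237/6188756) = 14400 - 1*61216254275/76251662676 = 14400 - 61216254275/76251662676 = 1097962726280125/76251662676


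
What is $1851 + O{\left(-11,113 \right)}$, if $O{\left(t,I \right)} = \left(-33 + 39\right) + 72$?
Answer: $1929$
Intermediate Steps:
$O{\left(t,I \right)} = 78$ ($O{\left(t,I \right)} = 6 + 72 = 78$)
$1851 + O{\left(-11,113 \right)} = 1851 + 78 = 1929$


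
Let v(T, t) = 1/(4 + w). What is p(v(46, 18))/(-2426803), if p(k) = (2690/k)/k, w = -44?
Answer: -4304000/2426803 ≈ -1.7735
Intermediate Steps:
v(T, t) = -1/40 (v(T, t) = 1/(4 - 44) = 1/(-40) = -1/40)
p(k) = 2690/k**2
p(v(46, 18))/(-2426803) = (2690/(-1/40)**2)/(-2426803) = (2690*1600)*(-1/2426803) = 4304000*(-1/2426803) = -4304000/2426803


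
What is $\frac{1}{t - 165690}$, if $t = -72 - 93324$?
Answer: $- \frac{1}{259086} \approx -3.8597 \cdot 10^{-6}$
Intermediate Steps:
$t = -93396$ ($t = -72 - 93324 = -93396$)
$\frac{1}{t - 165690} = \frac{1}{-93396 - 165690} = \frac{1}{-259086} = - \frac{1}{259086}$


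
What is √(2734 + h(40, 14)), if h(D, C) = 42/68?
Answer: √3161218/34 ≈ 52.294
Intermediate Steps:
h(D, C) = 21/34 (h(D, C) = 42*(1/68) = 21/34)
√(2734 + h(40, 14)) = √(2734 + 21/34) = √(92977/34) = √3161218/34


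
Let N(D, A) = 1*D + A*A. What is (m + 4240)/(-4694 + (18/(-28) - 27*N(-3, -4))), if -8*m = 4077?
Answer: -208901/282556 ≈ -0.73933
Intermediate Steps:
m = -4077/8 (m = -⅛*4077 = -4077/8 ≈ -509.63)
N(D, A) = D + A²
(m + 4240)/(-4694 + (18/(-28) - 27*N(-3, -4))) = (-4077/8 + 4240)/(-4694 + (18/(-28) - 27*(-3 + (-4)²))) = 29843/(8*(-4694 + (18*(-1/28) - 27*(-3 + 16)))) = 29843/(8*(-4694 + (-9/14 - 27*13))) = 29843/(8*(-4694 + (-9/14 - 351))) = 29843/(8*(-4694 - 4923/14)) = 29843/(8*(-70639/14)) = (29843/8)*(-14/70639) = -208901/282556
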